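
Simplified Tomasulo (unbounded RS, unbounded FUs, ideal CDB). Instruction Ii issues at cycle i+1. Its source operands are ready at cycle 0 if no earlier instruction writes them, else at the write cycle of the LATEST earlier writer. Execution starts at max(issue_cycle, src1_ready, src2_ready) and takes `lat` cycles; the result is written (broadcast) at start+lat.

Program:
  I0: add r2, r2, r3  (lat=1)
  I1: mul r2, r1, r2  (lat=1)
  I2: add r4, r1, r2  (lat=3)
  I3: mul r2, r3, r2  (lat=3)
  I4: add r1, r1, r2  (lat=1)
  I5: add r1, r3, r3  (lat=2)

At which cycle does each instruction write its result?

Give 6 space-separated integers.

I0 add r2: issue@1 deps=(None,None) exec_start@1 write@2
I1 mul r2: issue@2 deps=(None,0) exec_start@2 write@3
I2 add r4: issue@3 deps=(None,1) exec_start@3 write@6
I3 mul r2: issue@4 deps=(None,1) exec_start@4 write@7
I4 add r1: issue@5 deps=(None,3) exec_start@7 write@8
I5 add r1: issue@6 deps=(None,None) exec_start@6 write@8

Answer: 2 3 6 7 8 8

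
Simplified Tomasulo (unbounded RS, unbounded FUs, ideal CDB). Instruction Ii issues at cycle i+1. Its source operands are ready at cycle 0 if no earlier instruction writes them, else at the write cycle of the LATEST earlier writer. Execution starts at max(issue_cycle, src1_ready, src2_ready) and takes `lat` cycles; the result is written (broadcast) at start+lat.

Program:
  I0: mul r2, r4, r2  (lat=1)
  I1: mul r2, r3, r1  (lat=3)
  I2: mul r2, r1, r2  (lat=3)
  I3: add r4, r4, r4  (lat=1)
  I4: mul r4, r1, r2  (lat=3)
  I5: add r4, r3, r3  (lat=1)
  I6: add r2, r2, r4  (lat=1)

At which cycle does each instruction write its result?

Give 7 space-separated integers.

I0 mul r2: issue@1 deps=(None,None) exec_start@1 write@2
I1 mul r2: issue@2 deps=(None,None) exec_start@2 write@5
I2 mul r2: issue@3 deps=(None,1) exec_start@5 write@8
I3 add r4: issue@4 deps=(None,None) exec_start@4 write@5
I4 mul r4: issue@5 deps=(None,2) exec_start@8 write@11
I5 add r4: issue@6 deps=(None,None) exec_start@6 write@7
I6 add r2: issue@7 deps=(2,5) exec_start@8 write@9

Answer: 2 5 8 5 11 7 9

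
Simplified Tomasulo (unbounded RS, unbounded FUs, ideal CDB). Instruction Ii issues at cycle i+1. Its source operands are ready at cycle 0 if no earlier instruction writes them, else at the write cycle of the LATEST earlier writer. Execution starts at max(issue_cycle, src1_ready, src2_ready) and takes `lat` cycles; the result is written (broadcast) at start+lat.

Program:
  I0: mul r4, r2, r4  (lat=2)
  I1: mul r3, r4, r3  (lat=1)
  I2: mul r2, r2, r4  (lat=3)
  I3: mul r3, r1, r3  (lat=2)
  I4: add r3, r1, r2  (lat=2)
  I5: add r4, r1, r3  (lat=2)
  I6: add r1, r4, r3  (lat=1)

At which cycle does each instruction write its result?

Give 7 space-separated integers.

I0 mul r4: issue@1 deps=(None,None) exec_start@1 write@3
I1 mul r3: issue@2 deps=(0,None) exec_start@3 write@4
I2 mul r2: issue@3 deps=(None,0) exec_start@3 write@6
I3 mul r3: issue@4 deps=(None,1) exec_start@4 write@6
I4 add r3: issue@5 deps=(None,2) exec_start@6 write@8
I5 add r4: issue@6 deps=(None,4) exec_start@8 write@10
I6 add r1: issue@7 deps=(5,4) exec_start@10 write@11

Answer: 3 4 6 6 8 10 11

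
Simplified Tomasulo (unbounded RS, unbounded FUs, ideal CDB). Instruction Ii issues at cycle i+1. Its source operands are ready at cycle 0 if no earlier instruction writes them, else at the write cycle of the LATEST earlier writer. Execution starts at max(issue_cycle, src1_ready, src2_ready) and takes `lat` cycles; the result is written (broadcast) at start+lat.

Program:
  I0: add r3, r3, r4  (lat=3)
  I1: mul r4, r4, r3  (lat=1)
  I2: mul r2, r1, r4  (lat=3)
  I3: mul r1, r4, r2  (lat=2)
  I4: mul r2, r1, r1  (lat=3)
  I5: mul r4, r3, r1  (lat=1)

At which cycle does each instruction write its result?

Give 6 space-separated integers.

I0 add r3: issue@1 deps=(None,None) exec_start@1 write@4
I1 mul r4: issue@2 deps=(None,0) exec_start@4 write@5
I2 mul r2: issue@3 deps=(None,1) exec_start@5 write@8
I3 mul r1: issue@4 deps=(1,2) exec_start@8 write@10
I4 mul r2: issue@5 deps=(3,3) exec_start@10 write@13
I5 mul r4: issue@6 deps=(0,3) exec_start@10 write@11

Answer: 4 5 8 10 13 11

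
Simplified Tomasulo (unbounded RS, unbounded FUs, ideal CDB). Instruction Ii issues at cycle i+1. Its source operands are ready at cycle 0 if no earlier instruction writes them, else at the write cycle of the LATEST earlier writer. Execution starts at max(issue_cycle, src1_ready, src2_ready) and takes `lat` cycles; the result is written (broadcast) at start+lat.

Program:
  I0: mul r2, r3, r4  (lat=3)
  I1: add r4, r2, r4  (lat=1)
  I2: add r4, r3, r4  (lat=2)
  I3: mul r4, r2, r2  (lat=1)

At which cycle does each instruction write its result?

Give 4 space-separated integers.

I0 mul r2: issue@1 deps=(None,None) exec_start@1 write@4
I1 add r4: issue@2 deps=(0,None) exec_start@4 write@5
I2 add r4: issue@3 deps=(None,1) exec_start@5 write@7
I3 mul r4: issue@4 deps=(0,0) exec_start@4 write@5

Answer: 4 5 7 5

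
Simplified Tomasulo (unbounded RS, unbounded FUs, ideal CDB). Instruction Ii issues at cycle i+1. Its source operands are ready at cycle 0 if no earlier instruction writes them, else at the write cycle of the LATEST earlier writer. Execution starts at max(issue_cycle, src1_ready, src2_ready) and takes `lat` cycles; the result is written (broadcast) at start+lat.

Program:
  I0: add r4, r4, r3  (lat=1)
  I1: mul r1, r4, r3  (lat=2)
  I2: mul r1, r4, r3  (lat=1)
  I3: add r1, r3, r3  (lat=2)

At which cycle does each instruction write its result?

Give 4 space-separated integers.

I0 add r4: issue@1 deps=(None,None) exec_start@1 write@2
I1 mul r1: issue@2 deps=(0,None) exec_start@2 write@4
I2 mul r1: issue@3 deps=(0,None) exec_start@3 write@4
I3 add r1: issue@4 deps=(None,None) exec_start@4 write@6

Answer: 2 4 4 6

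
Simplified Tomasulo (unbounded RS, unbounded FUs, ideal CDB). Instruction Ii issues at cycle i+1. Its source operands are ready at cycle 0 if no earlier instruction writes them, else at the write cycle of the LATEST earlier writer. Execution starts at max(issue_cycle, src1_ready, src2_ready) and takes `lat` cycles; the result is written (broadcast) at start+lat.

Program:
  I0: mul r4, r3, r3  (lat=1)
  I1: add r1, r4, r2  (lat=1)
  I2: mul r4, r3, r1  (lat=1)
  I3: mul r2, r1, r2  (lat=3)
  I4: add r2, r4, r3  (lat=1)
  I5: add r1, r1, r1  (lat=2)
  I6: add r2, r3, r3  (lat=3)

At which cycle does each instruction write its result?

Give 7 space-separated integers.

I0 mul r4: issue@1 deps=(None,None) exec_start@1 write@2
I1 add r1: issue@2 deps=(0,None) exec_start@2 write@3
I2 mul r4: issue@3 deps=(None,1) exec_start@3 write@4
I3 mul r2: issue@4 deps=(1,None) exec_start@4 write@7
I4 add r2: issue@5 deps=(2,None) exec_start@5 write@6
I5 add r1: issue@6 deps=(1,1) exec_start@6 write@8
I6 add r2: issue@7 deps=(None,None) exec_start@7 write@10

Answer: 2 3 4 7 6 8 10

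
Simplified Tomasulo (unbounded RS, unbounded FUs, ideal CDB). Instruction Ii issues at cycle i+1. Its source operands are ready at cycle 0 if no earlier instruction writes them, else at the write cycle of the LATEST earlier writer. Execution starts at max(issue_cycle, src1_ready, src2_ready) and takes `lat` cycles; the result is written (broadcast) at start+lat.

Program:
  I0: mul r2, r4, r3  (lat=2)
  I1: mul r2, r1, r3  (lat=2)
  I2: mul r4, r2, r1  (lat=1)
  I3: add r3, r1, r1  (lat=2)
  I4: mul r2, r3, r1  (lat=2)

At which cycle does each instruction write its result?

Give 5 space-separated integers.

I0 mul r2: issue@1 deps=(None,None) exec_start@1 write@3
I1 mul r2: issue@2 deps=(None,None) exec_start@2 write@4
I2 mul r4: issue@3 deps=(1,None) exec_start@4 write@5
I3 add r3: issue@4 deps=(None,None) exec_start@4 write@6
I4 mul r2: issue@5 deps=(3,None) exec_start@6 write@8

Answer: 3 4 5 6 8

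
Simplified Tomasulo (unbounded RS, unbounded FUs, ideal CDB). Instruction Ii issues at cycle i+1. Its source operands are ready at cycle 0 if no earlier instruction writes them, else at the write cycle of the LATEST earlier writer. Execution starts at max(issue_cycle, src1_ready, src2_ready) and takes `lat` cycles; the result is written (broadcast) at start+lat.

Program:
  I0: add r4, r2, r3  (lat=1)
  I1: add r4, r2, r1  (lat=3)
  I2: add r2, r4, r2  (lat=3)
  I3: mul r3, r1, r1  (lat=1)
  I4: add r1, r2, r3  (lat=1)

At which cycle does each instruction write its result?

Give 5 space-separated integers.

I0 add r4: issue@1 deps=(None,None) exec_start@1 write@2
I1 add r4: issue@2 deps=(None,None) exec_start@2 write@5
I2 add r2: issue@3 deps=(1,None) exec_start@5 write@8
I3 mul r3: issue@4 deps=(None,None) exec_start@4 write@5
I4 add r1: issue@5 deps=(2,3) exec_start@8 write@9

Answer: 2 5 8 5 9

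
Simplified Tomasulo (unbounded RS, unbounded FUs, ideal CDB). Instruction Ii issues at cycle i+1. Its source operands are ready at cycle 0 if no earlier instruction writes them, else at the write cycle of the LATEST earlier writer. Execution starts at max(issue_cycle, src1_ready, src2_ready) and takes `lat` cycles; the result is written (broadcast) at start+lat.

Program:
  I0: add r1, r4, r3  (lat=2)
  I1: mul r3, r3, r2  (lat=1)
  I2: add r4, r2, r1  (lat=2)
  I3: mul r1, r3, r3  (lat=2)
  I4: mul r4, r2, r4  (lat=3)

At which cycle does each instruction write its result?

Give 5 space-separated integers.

I0 add r1: issue@1 deps=(None,None) exec_start@1 write@3
I1 mul r3: issue@2 deps=(None,None) exec_start@2 write@3
I2 add r4: issue@3 deps=(None,0) exec_start@3 write@5
I3 mul r1: issue@4 deps=(1,1) exec_start@4 write@6
I4 mul r4: issue@5 deps=(None,2) exec_start@5 write@8

Answer: 3 3 5 6 8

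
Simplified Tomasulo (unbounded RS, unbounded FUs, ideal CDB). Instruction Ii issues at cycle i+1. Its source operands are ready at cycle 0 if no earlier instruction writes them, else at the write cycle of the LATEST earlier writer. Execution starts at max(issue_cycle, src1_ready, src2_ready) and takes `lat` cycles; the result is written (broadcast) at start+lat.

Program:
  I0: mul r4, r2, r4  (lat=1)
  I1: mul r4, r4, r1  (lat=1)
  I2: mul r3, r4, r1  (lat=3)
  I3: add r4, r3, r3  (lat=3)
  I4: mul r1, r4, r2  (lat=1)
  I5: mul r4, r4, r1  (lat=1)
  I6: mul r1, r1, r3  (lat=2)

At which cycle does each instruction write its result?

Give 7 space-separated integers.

Answer: 2 3 6 9 10 11 12

Derivation:
I0 mul r4: issue@1 deps=(None,None) exec_start@1 write@2
I1 mul r4: issue@2 deps=(0,None) exec_start@2 write@3
I2 mul r3: issue@3 deps=(1,None) exec_start@3 write@6
I3 add r4: issue@4 deps=(2,2) exec_start@6 write@9
I4 mul r1: issue@5 deps=(3,None) exec_start@9 write@10
I5 mul r4: issue@6 deps=(3,4) exec_start@10 write@11
I6 mul r1: issue@7 deps=(4,2) exec_start@10 write@12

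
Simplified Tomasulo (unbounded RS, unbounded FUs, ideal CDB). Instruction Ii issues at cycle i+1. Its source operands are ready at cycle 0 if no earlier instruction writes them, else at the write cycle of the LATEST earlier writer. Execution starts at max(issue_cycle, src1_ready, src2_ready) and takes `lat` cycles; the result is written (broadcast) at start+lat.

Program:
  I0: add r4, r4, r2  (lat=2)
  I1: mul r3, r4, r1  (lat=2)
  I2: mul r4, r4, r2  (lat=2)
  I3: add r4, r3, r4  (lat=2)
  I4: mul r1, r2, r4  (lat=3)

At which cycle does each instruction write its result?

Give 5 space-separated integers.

I0 add r4: issue@1 deps=(None,None) exec_start@1 write@3
I1 mul r3: issue@2 deps=(0,None) exec_start@3 write@5
I2 mul r4: issue@3 deps=(0,None) exec_start@3 write@5
I3 add r4: issue@4 deps=(1,2) exec_start@5 write@7
I4 mul r1: issue@5 deps=(None,3) exec_start@7 write@10

Answer: 3 5 5 7 10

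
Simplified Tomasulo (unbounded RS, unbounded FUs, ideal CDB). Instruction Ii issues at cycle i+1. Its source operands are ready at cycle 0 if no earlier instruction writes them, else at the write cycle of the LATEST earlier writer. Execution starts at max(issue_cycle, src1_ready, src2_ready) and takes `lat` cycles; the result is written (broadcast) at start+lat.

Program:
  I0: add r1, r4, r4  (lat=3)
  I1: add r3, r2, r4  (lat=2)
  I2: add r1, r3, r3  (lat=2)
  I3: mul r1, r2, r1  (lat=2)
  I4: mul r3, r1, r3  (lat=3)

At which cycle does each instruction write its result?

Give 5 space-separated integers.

Answer: 4 4 6 8 11

Derivation:
I0 add r1: issue@1 deps=(None,None) exec_start@1 write@4
I1 add r3: issue@2 deps=(None,None) exec_start@2 write@4
I2 add r1: issue@3 deps=(1,1) exec_start@4 write@6
I3 mul r1: issue@4 deps=(None,2) exec_start@6 write@8
I4 mul r3: issue@5 deps=(3,1) exec_start@8 write@11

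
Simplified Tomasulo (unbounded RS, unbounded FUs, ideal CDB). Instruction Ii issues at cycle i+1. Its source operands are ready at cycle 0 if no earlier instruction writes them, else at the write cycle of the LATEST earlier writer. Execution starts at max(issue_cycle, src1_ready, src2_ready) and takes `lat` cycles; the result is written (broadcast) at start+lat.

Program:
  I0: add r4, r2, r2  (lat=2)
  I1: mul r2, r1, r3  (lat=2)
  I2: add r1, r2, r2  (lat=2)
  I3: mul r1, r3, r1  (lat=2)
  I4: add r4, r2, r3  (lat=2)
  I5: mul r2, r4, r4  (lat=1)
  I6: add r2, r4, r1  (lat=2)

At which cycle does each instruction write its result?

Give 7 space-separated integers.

I0 add r4: issue@1 deps=(None,None) exec_start@1 write@3
I1 mul r2: issue@2 deps=(None,None) exec_start@2 write@4
I2 add r1: issue@3 deps=(1,1) exec_start@4 write@6
I3 mul r1: issue@4 deps=(None,2) exec_start@6 write@8
I4 add r4: issue@5 deps=(1,None) exec_start@5 write@7
I5 mul r2: issue@6 deps=(4,4) exec_start@7 write@8
I6 add r2: issue@7 deps=(4,3) exec_start@8 write@10

Answer: 3 4 6 8 7 8 10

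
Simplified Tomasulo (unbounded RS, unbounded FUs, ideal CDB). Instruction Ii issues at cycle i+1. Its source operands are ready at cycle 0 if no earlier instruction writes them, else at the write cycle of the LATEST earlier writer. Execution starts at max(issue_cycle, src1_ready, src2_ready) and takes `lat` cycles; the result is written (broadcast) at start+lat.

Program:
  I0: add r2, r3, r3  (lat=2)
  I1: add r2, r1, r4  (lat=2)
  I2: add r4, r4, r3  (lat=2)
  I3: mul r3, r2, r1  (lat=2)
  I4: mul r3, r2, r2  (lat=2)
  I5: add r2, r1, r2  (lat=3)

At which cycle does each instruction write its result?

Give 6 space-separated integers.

Answer: 3 4 5 6 7 9

Derivation:
I0 add r2: issue@1 deps=(None,None) exec_start@1 write@3
I1 add r2: issue@2 deps=(None,None) exec_start@2 write@4
I2 add r4: issue@3 deps=(None,None) exec_start@3 write@5
I3 mul r3: issue@4 deps=(1,None) exec_start@4 write@6
I4 mul r3: issue@5 deps=(1,1) exec_start@5 write@7
I5 add r2: issue@6 deps=(None,1) exec_start@6 write@9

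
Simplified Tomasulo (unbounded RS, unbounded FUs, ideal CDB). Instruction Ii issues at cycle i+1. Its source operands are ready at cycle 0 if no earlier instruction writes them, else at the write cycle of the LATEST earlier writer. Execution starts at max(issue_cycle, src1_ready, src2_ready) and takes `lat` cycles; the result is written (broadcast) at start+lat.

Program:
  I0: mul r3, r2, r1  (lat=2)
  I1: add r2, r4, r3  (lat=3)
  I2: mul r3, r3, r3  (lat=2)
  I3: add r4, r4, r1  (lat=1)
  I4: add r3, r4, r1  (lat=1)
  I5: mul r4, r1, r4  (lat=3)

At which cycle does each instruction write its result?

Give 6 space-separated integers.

I0 mul r3: issue@1 deps=(None,None) exec_start@1 write@3
I1 add r2: issue@2 deps=(None,0) exec_start@3 write@6
I2 mul r3: issue@3 deps=(0,0) exec_start@3 write@5
I3 add r4: issue@4 deps=(None,None) exec_start@4 write@5
I4 add r3: issue@5 deps=(3,None) exec_start@5 write@6
I5 mul r4: issue@6 deps=(None,3) exec_start@6 write@9

Answer: 3 6 5 5 6 9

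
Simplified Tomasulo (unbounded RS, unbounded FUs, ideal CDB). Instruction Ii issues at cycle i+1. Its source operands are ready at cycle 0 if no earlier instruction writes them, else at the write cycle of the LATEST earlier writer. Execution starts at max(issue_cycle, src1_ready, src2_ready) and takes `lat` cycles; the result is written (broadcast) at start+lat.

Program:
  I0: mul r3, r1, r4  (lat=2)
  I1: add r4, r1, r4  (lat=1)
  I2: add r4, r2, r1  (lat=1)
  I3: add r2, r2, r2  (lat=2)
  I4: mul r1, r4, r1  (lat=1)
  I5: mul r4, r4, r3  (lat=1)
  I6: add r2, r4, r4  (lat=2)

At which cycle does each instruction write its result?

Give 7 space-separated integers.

Answer: 3 3 4 6 6 7 9

Derivation:
I0 mul r3: issue@1 deps=(None,None) exec_start@1 write@3
I1 add r4: issue@2 deps=(None,None) exec_start@2 write@3
I2 add r4: issue@3 deps=(None,None) exec_start@3 write@4
I3 add r2: issue@4 deps=(None,None) exec_start@4 write@6
I4 mul r1: issue@5 deps=(2,None) exec_start@5 write@6
I5 mul r4: issue@6 deps=(2,0) exec_start@6 write@7
I6 add r2: issue@7 deps=(5,5) exec_start@7 write@9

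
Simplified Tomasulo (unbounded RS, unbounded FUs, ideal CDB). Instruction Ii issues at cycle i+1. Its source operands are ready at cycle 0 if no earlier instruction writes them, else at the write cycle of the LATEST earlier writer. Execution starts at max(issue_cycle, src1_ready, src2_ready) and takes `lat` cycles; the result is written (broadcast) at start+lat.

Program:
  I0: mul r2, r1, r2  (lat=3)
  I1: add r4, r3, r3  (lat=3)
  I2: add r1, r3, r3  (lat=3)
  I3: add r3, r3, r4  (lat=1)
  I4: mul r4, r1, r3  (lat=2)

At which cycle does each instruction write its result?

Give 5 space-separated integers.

Answer: 4 5 6 6 8

Derivation:
I0 mul r2: issue@1 deps=(None,None) exec_start@1 write@4
I1 add r4: issue@2 deps=(None,None) exec_start@2 write@5
I2 add r1: issue@3 deps=(None,None) exec_start@3 write@6
I3 add r3: issue@4 deps=(None,1) exec_start@5 write@6
I4 mul r4: issue@5 deps=(2,3) exec_start@6 write@8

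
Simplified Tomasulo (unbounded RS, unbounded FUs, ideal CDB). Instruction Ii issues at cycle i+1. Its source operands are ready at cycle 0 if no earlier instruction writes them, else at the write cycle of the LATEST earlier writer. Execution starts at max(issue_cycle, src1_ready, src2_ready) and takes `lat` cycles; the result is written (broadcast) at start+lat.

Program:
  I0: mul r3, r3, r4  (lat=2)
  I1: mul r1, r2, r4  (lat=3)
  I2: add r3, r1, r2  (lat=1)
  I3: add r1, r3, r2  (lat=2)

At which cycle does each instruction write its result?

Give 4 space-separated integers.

Answer: 3 5 6 8

Derivation:
I0 mul r3: issue@1 deps=(None,None) exec_start@1 write@3
I1 mul r1: issue@2 deps=(None,None) exec_start@2 write@5
I2 add r3: issue@3 deps=(1,None) exec_start@5 write@6
I3 add r1: issue@4 deps=(2,None) exec_start@6 write@8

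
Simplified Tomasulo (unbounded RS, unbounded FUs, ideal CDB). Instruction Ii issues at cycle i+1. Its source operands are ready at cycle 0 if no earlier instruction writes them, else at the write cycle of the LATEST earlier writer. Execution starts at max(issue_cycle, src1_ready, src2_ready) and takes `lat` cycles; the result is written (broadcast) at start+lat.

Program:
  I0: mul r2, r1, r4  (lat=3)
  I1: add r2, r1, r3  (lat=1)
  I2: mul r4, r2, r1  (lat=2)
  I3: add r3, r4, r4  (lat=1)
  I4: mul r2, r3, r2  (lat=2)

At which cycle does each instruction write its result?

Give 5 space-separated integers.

I0 mul r2: issue@1 deps=(None,None) exec_start@1 write@4
I1 add r2: issue@2 deps=(None,None) exec_start@2 write@3
I2 mul r4: issue@3 deps=(1,None) exec_start@3 write@5
I3 add r3: issue@4 deps=(2,2) exec_start@5 write@6
I4 mul r2: issue@5 deps=(3,1) exec_start@6 write@8

Answer: 4 3 5 6 8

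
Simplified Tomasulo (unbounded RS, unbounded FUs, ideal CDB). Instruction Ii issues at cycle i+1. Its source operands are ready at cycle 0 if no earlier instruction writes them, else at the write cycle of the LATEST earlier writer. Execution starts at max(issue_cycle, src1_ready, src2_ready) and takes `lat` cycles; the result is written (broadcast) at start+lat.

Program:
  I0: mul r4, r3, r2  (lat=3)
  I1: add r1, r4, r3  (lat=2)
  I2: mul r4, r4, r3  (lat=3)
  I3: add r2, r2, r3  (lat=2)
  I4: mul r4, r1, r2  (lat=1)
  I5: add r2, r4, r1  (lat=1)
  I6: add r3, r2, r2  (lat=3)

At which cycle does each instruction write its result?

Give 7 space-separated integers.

Answer: 4 6 7 6 7 8 11

Derivation:
I0 mul r4: issue@1 deps=(None,None) exec_start@1 write@4
I1 add r1: issue@2 deps=(0,None) exec_start@4 write@6
I2 mul r4: issue@3 deps=(0,None) exec_start@4 write@7
I3 add r2: issue@4 deps=(None,None) exec_start@4 write@6
I4 mul r4: issue@5 deps=(1,3) exec_start@6 write@7
I5 add r2: issue@6 deps=(4,1) exec_start@7 write@8
I6 add r3: issue@7 deps=(5,5) exec_start@8 write@11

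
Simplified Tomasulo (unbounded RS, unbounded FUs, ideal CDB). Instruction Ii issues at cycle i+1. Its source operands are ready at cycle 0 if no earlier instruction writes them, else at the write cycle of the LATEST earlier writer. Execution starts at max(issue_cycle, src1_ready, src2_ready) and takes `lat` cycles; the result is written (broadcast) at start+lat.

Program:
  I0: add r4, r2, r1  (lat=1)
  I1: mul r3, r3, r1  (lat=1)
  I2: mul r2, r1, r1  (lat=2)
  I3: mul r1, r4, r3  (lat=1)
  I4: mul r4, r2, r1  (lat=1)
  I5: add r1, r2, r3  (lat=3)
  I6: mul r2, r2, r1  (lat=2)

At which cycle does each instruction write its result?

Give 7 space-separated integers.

Answer: 2 3 5 5 6 9 11

Derivation:
I0 add r4: issue@1 deps=(None,None) exec_start@1 write@2
I1 mul r3: issue@2 deps=(None,None) exec_start@2 write@3
I2 mul r2: issue@3 deps=(None,None) exec_start@3 write@5
I3 mul r1: issue@4 deps=(0,1) exec_start@4 write@5
I4 mul r4: issue@5 deps=(2,3) exec_start@5 write@6
I5 add r1: issue@6 deps=(2,1) exec_start@6 write@9
I6 mul r2: issue@7 deps=(2,5) exec_start@9 write@11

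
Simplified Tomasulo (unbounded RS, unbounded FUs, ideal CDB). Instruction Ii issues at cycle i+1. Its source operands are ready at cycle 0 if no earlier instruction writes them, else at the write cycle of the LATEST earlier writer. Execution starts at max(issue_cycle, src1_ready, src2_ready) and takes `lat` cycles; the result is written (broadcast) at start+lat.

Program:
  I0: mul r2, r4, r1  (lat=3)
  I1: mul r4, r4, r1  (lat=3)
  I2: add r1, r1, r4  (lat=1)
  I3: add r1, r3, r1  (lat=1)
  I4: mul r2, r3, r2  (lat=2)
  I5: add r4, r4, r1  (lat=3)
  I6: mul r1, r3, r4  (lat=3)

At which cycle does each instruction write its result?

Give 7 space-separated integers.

I0 mul r2: issue@1 deps=(None,None) exec_start@1 write@4
I1 mul r4: issue@2 deps=(None,None) exec_start@2 write@5
I2 add r1: issue@3 deps=(None,1) exec_start@5 write@6
I3 add r1: issue@4 deps=(None,2) exec_start@6 write@7
I4 mul r2: issue@5 deps=(None,0) exec_start@5 write@7
I5 add r4: issue@6 deps=(1,3) exec_start@7 write@10
I6 mul r1: issue@7 deps=(None,5) exec_start@10 write@13

Answer: 4 5 6 7 7 10 13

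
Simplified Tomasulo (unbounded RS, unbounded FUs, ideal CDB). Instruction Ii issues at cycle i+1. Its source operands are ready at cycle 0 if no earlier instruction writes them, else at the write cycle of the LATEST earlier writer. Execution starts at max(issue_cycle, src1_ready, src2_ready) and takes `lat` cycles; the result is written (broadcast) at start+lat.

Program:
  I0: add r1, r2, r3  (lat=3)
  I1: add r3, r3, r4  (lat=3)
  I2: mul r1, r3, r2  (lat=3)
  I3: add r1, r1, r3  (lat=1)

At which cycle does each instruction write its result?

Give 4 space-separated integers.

Answer: 4 5 8 9

Derivation:
I0 add r1: issue@1 deps=(None,None) exec_start@1 write@4
I1 add r3: issue@2 deps=(None,None) exec_start@2 write@5
I2 mul r1: issue@3 deps=(1,None) exec_start@5 write@8
I3 add r1: issue@4 deps=(2,1) exec_start@8 write@9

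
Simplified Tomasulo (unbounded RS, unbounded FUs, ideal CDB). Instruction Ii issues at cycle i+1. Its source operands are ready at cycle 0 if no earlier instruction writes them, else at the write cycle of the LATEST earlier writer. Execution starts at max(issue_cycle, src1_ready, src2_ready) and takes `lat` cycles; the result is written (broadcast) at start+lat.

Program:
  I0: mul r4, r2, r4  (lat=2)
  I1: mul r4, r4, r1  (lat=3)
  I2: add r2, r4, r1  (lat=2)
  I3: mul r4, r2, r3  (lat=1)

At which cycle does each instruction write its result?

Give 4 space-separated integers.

Answer: 3 6 8 9

Derivation:
I0 mul r4: issue@1 deps=(None,None) exec_start@1 write@3
I1 mul r4: issue@2 deps=(0,None) exec_start@3 write@6
I2 add r2: issue@3 deps=(1,None) exec_start@6 write@8
I3 mul r4: issue@4 deps=(2,None) exec_start@8 write@9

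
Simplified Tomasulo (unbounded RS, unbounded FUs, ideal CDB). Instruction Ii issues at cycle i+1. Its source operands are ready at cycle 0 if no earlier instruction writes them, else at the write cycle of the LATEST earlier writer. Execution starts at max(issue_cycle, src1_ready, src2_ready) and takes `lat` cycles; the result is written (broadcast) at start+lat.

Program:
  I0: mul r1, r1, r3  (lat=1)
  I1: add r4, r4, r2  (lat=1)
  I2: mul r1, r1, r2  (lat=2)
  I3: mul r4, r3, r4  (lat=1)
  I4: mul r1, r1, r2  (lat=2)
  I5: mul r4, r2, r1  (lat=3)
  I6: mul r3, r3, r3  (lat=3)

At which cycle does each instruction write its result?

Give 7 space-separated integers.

Answer: 2 3 5 5 7 10 10

Derivation:
I0 mul r1: issue@1 deps=(None,None) exec_start@1 write@2
I1 add r4: issue@2 deps=(None,None) exec_start@2 write@3
I2 mul r1: issue@3 deps=(0,None) exec_start@3 write@5
I3 mul r4: issue@4 deps=(None,1) exec_start@4 write@5
I4 mul r1: issue@5 deps=(2,None) exec_start@5 write@7
I5 mul r4: issue@6 deps=(None,4) exec_start@7 write@10
I6 mul r3: issue@7 deps=(None,None) exec_start@7 write@10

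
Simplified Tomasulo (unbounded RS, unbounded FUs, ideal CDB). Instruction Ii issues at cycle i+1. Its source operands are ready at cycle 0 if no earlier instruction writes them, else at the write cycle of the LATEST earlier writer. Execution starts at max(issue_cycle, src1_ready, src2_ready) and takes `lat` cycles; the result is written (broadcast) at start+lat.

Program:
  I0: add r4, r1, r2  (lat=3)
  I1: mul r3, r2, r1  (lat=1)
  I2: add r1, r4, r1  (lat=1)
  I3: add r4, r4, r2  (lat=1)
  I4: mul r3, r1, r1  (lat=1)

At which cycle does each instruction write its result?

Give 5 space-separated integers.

Answer: 4 3 5 5 6

Derivation:
I0 add r4: issue@1 deps=(None,None) exec_start@1 write@4
I1 mul r3: issue@2 deps=(None,None) exec_start@2 write@3
I2 add r1: issue@3 deps=(0,None) exec_start@4 write@5
I3 add r4: issue@4 deps=(0,None) exec_start@4 write@5
I4 mul r3: issue@5 deps=(2,2) exec_start@5 write@6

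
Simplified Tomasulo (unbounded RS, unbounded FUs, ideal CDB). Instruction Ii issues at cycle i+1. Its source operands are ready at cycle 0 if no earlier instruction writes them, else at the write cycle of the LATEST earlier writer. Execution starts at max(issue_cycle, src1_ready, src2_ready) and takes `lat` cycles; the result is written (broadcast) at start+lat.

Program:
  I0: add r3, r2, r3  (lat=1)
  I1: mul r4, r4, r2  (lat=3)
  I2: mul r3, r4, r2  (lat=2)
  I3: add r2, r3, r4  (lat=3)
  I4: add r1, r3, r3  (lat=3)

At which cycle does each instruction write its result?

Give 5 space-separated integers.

I0 add r3: issue@1 deps=(None,None) exec_start@1 write@2
I1 mul r4: issue@2 deps=(None,None) exec_start@2 write@5
I2 mul r3: issue@3 deps=(1,None) exec_start@5 write@7
I3 add r2: issue@4 deps=(2,1) exec_start@7 write@10
I4 add r1: issue@5 deps=(2,2) exec_start@7 write@10

Answer: 2 5 7 10 10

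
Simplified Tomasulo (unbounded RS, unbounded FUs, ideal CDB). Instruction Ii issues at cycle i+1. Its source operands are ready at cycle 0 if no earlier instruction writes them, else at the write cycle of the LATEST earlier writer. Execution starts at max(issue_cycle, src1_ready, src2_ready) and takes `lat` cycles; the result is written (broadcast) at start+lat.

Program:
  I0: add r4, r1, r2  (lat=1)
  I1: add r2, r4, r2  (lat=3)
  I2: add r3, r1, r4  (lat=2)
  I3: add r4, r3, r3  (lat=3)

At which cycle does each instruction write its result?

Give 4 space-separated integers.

Answer: 2 5 5 8

Derivation:
I0 add r4: issue@1 deps=(None,None) exec_start@1 write@2
I1 add r2: issue@2 deps=(0,None) exec_start@2 write@5
I2 add r3: issue@3 deps=(None,0) exec_start@3 write@5
I3 add r4: issue@4 deps=(2,2) exec_start@5 write@8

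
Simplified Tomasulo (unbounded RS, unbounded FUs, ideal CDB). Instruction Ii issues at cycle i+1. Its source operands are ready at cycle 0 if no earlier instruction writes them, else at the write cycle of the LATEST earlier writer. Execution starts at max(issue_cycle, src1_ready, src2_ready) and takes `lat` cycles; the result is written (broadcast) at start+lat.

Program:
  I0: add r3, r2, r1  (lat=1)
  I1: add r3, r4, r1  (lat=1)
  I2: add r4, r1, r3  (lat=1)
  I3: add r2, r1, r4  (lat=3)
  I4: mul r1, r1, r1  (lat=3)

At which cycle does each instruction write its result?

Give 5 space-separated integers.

Answer: 2 3 4 7 8

Derivation:
I0 add r3: issue@1 deps=(None,None) exec_start@1 write@2
I1 add r3: issue@2 deps=(None,None) exec_start@2 write@3
I2 add r4: issue@3 deps=(None,1) exec_start@3 write@4
I3 add r2: issue@4 deps=(None,2) exec_start@4 write@7
I4 mul r1: issue@5 deps=(None,None) exec_start@5 write@8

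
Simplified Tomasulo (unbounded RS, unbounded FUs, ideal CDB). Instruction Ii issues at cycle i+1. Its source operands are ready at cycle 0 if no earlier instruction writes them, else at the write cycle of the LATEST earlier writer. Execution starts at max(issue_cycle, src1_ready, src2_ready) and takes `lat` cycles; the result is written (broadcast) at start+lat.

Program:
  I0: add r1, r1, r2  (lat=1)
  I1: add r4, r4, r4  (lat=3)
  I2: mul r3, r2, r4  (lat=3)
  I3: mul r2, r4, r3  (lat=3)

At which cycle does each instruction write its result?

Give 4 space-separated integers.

Answer: 2 5 8 11

Derivation:
I0 add r1: issue@1 deps=(None,None) exec_start@1 write@2
I1 add r4: issue@2 deps=(None,None) exec_start@2 write@5
I2 mul r3: issue@3 deps=(None,1) exec_start@5 write@8
I3 mul r2: issue@4 deps=(1,2) exec_start@8 write@11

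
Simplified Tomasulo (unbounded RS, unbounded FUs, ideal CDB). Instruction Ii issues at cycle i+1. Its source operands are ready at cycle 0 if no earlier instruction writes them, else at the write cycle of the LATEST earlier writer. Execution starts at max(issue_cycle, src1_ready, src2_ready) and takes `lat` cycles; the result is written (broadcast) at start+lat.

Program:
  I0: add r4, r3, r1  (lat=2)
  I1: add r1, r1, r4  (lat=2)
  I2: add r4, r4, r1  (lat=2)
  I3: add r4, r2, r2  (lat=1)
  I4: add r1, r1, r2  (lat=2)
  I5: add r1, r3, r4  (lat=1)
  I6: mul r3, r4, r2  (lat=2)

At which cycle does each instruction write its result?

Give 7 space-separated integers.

I0 add r4: issue@1 deps=(None,None) exec_start@1 write@3
I1 add r1: issue@2 deps=(None,0) exec_start@3 write@5
I2 add r4: issue@3 deps=(0,1) exec_start@5 write@7
I3 add r4: issue@4 deps=(None,None) exec_start@4 write@5
I4 add r1: issue@5 deps=(1,None) exec_start@5 write@7
I5 add r1: issue@6 deps=(None,3) exec_start@6 write@7
I6 mul r3: issue@7 deps=(3,None) exec_start@7 write@9

Answer: 3 5 7 5 7 7 9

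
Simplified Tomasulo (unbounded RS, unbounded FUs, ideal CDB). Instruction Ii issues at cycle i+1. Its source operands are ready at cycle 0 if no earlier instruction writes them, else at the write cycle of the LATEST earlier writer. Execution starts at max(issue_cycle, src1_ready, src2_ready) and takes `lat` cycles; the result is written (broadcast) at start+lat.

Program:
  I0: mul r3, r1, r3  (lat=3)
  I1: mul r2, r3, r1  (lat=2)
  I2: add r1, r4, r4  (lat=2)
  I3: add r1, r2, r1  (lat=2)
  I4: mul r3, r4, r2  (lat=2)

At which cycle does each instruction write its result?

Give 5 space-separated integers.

Answer: 4 6 5 8 8

Derivation:
I0 mul r3: issue@1 deps=(None,None) exec_start@1 write@4
I1 mul r2: issue@2 deps=(0,None) exec_start@4 write@6
I2 add r1: issue@3 deps=(None,None) exec_start@3 write@5
I3 add r1: issue@4 deps=(1,2) exec_start@6 write@8
I4 mul r3: issue@5 deps=(None,1) exec_start@6 write@8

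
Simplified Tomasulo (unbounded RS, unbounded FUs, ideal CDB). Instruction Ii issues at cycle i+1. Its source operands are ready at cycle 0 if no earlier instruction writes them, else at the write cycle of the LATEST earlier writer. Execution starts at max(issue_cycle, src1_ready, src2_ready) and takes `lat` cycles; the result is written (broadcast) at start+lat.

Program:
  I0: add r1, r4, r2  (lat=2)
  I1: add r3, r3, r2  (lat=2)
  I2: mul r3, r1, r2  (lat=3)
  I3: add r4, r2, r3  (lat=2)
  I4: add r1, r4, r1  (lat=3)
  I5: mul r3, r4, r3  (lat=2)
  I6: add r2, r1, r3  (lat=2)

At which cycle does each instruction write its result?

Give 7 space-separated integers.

I0 add r1: issue@1 deps=(None,None) exec_start@1 write@3
I1 add r3: issue@2 deps=(None,None) exec_start@2 write@4
I2 mul r3: issue@3 deps=(0,None) exec_start@3 write@6
I3 add r4: issue@4 deps=(None,2) exec_start@6 write@8
I4 add r1: issue@5 deps=(3,0) exec_start@8 write@11
I5 mul r3: issue@6 deps=(3,2) exec_start@8 write@10
I6 add r2: issue@7 deps=(4,5) exec_start@11 write@13

Answer: 3 4 6 8 11 10 13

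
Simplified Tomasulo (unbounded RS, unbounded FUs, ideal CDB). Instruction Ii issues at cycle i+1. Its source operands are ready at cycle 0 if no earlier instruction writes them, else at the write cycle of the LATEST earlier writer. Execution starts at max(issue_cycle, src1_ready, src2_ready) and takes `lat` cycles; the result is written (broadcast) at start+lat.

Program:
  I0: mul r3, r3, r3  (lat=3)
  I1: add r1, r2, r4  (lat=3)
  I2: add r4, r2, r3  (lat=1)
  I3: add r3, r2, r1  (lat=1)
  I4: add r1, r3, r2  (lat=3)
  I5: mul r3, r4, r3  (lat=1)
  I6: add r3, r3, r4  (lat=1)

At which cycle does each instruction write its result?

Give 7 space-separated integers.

Answer: 4 5 5 6 9 7 8

Derivation:
I0 mul r3: issue@1 deps=(None,None) exec_start@1 write@4
I1 add r1: issue@2 deps=(None,None) exec_start@2 write@5
I2 add r4: issue@3 deps=(None,0) exec_start@4 write@5
I3 add r3: issue@4 deps=(None,1) exec_start@5 write@6
I4 add r1: issue@5 deps=(3,None) exec_start@6 write@9
I5 mul r3: issue@6 deps=(2,3) exec_start@6 write@7
I6 add r3: issue@7 deps=(5,2) exec_start@7 write@8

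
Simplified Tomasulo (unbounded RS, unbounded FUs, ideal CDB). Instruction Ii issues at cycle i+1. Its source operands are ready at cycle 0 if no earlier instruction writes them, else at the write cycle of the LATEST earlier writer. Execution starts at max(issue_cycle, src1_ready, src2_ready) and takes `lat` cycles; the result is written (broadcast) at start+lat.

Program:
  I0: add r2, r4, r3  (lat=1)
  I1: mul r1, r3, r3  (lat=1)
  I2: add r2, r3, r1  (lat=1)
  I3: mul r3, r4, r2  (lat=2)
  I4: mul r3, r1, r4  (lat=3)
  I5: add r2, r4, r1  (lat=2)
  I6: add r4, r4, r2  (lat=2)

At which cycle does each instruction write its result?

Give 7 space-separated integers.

I0 add r2: issue@1 deps=(None,None) exec_start@1 write@2
I1 mul r1: issue@2 deps=(None,None) exec_start@2 write@3
I2 add r2: issue@3 deps=(None,1) exec_start@3 write@4
I3 mul r3: issue@4 deps=(None,2) exec_start@4 write@6
I4 mul r3: issue@5 deps=(1,None) exec_start@5 write@8
I5 add r2: issue@6 deps=(None,1) exec_start@6 write@8
I6 add r4: issue@7 deps=(None,5) exec_start@8 write@10

Answer: 2 3 4 6 8 8 10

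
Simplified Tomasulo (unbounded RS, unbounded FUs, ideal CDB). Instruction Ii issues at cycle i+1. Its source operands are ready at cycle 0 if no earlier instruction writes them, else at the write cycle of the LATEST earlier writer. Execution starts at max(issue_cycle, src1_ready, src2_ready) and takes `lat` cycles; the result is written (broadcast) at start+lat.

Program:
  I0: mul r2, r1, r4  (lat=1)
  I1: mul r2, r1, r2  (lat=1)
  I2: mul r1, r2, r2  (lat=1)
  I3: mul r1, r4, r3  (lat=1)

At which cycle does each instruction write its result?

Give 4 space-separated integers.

Answer: 2 3 4 5

Derivation:
I0 mul r2: issue@1 deps=(None,None) exec_start@1 write@2
I1 mul r2: issue@2 deps=(None,0) exec_start@2 write@3
I2 mul r1: issue@3 deps=(1,1) exec_start@3 write@4
I3 mul r1: issue@4 deps=(None,None) exec_start@4 write@5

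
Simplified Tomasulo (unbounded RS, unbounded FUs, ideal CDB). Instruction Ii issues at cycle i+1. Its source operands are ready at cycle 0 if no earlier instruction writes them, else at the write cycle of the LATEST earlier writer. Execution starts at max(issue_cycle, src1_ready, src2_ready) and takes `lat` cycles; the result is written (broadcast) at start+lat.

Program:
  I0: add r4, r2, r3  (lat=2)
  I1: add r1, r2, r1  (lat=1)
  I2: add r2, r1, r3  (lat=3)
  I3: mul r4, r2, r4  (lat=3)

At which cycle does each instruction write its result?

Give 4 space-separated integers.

I0 add r4: issue@1 deps=(None,None) exec_start@1 write@3
I1 add r1: issue@2 deps=(None,None) exec_start@2 write@3
I2 add r2: issue@3 deps=(1,None) exec_start@3 write@6
I3 mul r4: issue@4 deps=(2,0) exec_start@6 write@9

Answer: 3 3 6 9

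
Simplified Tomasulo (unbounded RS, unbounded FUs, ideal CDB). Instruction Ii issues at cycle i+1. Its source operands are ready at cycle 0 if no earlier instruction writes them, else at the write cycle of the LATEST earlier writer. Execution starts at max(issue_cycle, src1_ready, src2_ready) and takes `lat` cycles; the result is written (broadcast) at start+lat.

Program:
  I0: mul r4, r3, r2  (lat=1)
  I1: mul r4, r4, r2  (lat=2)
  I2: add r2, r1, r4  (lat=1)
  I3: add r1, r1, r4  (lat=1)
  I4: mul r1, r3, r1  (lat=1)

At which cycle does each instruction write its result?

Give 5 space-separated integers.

I0 mul r4: issue@1 deps=(None,None) exec_start@1 write@2
I1 mul r4: issue@2 deps=(0,None) exec_start@2 write@4
I2 add r2: issue@3 deps=(None,1) exec_start@4 write@5
I3 add r1: issue@4 deps=(None,1) exec_start@4 write@5
I4 mul r1: issue@5 deps=(None,3) exec_start@5 write@6

Answer: 2 4 5 5 6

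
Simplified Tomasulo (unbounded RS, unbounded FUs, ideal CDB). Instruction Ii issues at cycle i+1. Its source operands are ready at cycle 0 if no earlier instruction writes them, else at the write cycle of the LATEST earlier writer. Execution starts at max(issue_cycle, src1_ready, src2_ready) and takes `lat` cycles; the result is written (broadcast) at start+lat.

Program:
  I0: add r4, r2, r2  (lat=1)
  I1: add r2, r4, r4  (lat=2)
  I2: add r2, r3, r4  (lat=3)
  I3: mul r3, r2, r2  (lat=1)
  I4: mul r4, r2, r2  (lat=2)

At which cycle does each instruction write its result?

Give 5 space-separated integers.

I0 add r4: issue@1 deps=(None,None) exec_start@1 write@2
I1 add r2: issue@2 deps=(0,0) exec_start@2 write@4
I2 add r2: issue@3 deps=(None,0) exec_start@3 write@6
I3 mul r3: issue@4 deps=(2,2) exec_start@6 write@7
I4 mul r4: issue@5 deps=(2,2) exec_start@6 write@8

Answer: 2 4 6 7 8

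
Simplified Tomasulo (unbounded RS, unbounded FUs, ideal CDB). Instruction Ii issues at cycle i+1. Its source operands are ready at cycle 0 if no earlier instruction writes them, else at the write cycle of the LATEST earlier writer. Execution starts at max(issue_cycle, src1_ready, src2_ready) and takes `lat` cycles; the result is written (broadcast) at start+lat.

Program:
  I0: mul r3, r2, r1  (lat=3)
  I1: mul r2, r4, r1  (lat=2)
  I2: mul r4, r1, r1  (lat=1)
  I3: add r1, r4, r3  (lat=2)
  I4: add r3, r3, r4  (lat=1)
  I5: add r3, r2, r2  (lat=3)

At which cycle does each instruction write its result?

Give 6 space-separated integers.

I0 mul r3: issue@1 deps=(None,None) exec_start@1 write@4
I1 mul r2: issue@2 deps=(None,None) exec_start@2 write@4
I2 mul r4: issue@3 deps=(None,None) exec_start@3 write@4
I3 add r1: issue@4 deps=(2,0) exec_start@4 write@6
I4 add r3: issue@5 deps=(0,2) exec_start@5 write@6
I5 add r3: issue@6 deps=(1,1) exec_start@6 write@9

Answer: 4 4 4 6 6 9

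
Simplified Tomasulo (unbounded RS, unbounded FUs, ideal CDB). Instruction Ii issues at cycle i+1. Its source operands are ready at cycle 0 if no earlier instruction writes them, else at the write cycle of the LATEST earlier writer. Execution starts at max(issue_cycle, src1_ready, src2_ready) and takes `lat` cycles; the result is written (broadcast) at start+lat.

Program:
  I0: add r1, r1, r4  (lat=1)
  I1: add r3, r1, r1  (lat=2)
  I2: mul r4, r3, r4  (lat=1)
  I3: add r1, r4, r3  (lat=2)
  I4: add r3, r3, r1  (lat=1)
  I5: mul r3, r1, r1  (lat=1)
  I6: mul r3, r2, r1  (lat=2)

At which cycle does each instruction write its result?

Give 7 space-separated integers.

Answer: 2 4 5 7 8 8 9

Derivation:
I0 add r1: issue@1 deps=(None,None) exec_start@1 write@2
I1 add r3: issue@2 deps=(0,0) exec_start@2 write@4
I2 mul r4: issue@3 deps=(1,None) exec_start@4 write@5
I3 add r1: issue@4 deps=(2,1) exec_start@5 write@7
I4 add r3: issue@5 deps=(1,3) exec_start@7 write@8
I5 mul r3: issue@6 deps=(3,3) exec_start@7 write@8
I6 mul r3: issue@7 deps=(None,3) exec_start@7 write@9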